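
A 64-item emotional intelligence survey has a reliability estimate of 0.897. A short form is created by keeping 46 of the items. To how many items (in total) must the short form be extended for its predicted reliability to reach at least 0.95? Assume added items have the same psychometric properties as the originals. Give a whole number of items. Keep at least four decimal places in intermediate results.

140

Short-form reliability: n = 46/64 = 0.7188; r_46 = n·r/(1+(n−1)r) ≈ 0.8623
Then solve for n' with r_old = 0.8623, r_target = 0.95: n' = 0.95(1 − 0.8623)/[0.8623(1 − 0.95)] = 3.0341
Total items = 3.0341 × 46 = 139.57, rounded up to 140.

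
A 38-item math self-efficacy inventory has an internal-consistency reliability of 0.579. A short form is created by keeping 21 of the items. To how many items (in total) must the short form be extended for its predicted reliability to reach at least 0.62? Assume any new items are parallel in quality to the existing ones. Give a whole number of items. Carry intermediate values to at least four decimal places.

First, r for the 21-item form: n = 21/38 = 0.5526, so r_21 = 0.5526·0.579/(1 + (0.5526 − 1)·0.579) = 0.4318
Length factor from the short form to reach 0.62: n' = 0.62(1 − 0.4318) / [0.4318(1 − 0.62)] ≈ 2.1470
Total items = 2.1470 × 21 = 45.09, rounded up to 46.

46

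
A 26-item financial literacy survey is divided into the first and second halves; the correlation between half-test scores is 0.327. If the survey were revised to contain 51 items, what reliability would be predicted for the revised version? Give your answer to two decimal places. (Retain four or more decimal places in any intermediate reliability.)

Spearman-Brown correction (n = 2): r_full = 2·0.327/(1 + 0.327) = 0.4928
Length factor from 26 to 51 items: n = 51/26 = 1.9615
r_new = n·r_full / (1 + (n − 1)·r_full) = 0.9666 / 1.4738 ≈ 0.6559

0.66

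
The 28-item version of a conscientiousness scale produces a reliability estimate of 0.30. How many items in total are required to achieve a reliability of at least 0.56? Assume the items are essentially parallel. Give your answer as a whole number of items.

84

Invert Spearman-Brown to solve for n:
n = r*(1 − r) / [ r (1 − r*) ]
n = [0.56 × 0.70] / [0.30 × 0.44]
  = 0.3920 / 0.1320 = 2.9697
Items needed = n × 28 = 2.9697 × 28 ≈ 83.15 → round up to 84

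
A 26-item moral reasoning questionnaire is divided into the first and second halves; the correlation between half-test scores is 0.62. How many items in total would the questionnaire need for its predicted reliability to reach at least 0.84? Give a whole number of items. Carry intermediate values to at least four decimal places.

r_full = 2(0.62)/(1 + 0.62) = 0.7654
n = r_tgt(1 − r_full) / [r_full(1 − r_tgt)] = 0.84 × 0.2346 / (0.7654 × 0.16) ≈ 1.6092
Required items = 1.6092 × 26 = 41.84, so 42 items.

42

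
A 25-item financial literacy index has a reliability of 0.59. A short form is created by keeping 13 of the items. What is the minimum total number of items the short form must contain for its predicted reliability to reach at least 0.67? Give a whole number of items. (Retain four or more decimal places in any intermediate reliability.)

Short-form reliability: n = 13/25 = 0.5200; r_13 = n·r/(1+(n−1)r) ≈ 0.4280
Length factor from the short form to reach 0.67: n' = 0.67(1 − 0.4280) / [0.4280(1 − 0.67)] ≈ 2.7134
Items = 2.7134 × 13 ≈ 35.27 → 36

36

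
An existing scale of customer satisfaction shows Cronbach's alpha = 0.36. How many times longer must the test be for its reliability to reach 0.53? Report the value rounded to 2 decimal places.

2.00

n = 0.53 × (1 − 0.36) / [ 0.36 × (1 − 0.53) ]
  = 0.3392 / 0.1692 = 2.0047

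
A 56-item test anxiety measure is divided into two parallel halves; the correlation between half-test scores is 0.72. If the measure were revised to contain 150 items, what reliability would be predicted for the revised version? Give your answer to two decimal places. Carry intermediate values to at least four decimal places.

0.93

First correct the split-half correlation to full-test reliability: r_full = 2 × 0.72 / (1 + 0.72) ≈ 0.8372
Then adjust to 150 items: n = 150/56 = 2.6786
r_new = n·r_full / (1 + (n − 1)·r_full) = 2.2425 / 2.4053 ≈ 0.9323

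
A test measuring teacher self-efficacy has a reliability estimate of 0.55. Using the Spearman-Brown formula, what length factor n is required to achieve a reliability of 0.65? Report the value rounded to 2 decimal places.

1.52

n = 0.65(1 − 0.55) / [0.55(1 − 0.65)]
  = 0.2925 / 0.1925 = 1.5195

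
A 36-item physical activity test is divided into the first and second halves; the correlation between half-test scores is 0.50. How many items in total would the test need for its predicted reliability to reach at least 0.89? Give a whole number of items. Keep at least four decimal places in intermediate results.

Corrected full-test reliability: r_full = 2 × 0.50 / (1 + 0.50) ≈ 0.6667
Solve Spearman-Brown for n: n = 0.89(1 − 0.6667) / [0.6667(1 − 0.89)] = 4.0448
Required items = 4.0448 × 36 = 145.61, so 146 items.

146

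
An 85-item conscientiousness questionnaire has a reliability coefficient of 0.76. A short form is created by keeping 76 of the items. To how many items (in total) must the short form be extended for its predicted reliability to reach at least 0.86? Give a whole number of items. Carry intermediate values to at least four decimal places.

165

First, r for the 76-item form: n = 76/85 = 0.8941, so r_76 = 0.8941·0.76/(1 + (0.8941 − 1)·0.76) = 0.7390
Then solve for n' with r_old = 0.7390, r_target = 0.86: n' = 0.86(1 − 0.7390)/[0.7390(1 − 0.86)] = 2.1695
Items = 2.1695 × 76 ≈ 164.88 → 165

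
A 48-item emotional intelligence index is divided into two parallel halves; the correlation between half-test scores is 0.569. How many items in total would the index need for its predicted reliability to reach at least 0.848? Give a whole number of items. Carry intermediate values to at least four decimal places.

102

Corrected full-test reliability: r_full = 2 × 0.569 / (1 + 0.569) ≈ 0.7253
n = r_tgt(1 − r_full) / [r_full(1 − r_tgt)] = 0.848 × 0.2747 / (0.7253 × 0.152) ≈ 2.1130
Items = 2.1130 × 48 ≈ 101.42 → 102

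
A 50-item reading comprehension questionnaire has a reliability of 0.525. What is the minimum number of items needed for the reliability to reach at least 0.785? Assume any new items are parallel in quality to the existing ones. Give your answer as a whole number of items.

166

n = 0.785(1 − 0.525) / [0.525(1 − 0.785)]
n = 0.372875 / 0.112875 ≈ 3.3034
Items needed = n × 50 = 3.3034 × 50 ≈ 165.17 → round up to 166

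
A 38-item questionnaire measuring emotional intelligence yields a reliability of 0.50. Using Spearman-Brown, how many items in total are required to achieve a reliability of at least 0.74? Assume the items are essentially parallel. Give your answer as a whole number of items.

109

Spearman-Brown solved for the length factor n:
n = r*(1 − r) / [ r (1 − r*) ]
n = 0.74(1 − 0.50) / [0.50(1 − 0.74)]
n = 0.3700 / 0.1300 ≈ 2.8462
Items needed = n × 38 = 2.8462 × 38 ≈ 108.16 → round up to 109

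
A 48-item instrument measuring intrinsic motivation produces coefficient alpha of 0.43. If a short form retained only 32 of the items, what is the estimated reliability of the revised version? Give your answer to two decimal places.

The new length is 32/48 = 0.6667 times the old.
Spearman-Brown: r_new = n·r / (1 + (n − 1)·r)
r_new = 0.6667·0.43 / [1 + (0.6667 − 1)·0.43]
r_new = 0.2867 / 0.8567 ≈ 0.3347

0.33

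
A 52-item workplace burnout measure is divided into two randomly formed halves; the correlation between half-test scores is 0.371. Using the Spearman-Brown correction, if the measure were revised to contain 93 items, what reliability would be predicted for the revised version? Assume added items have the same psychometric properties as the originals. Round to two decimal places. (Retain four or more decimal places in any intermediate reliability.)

Spearman-Brown correction (n = 2): r_full = 2·0.371/(1 + 0.371) = 0.5412
Then adjust to 93 items: n = 93/52 = 1.7885
r_new = n·r_full / (1 + (n − 1)·r_full) = 0.9679 / 1.4267 ≈ 0.6784

0.68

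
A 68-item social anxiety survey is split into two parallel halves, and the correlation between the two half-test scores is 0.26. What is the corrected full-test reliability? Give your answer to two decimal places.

r_full = 2r_hh / (1 + r_hh) = 2 × 0.26 / (1 + 0.26)
       = 0.5200 / 1.2600 = 0.4127

0.41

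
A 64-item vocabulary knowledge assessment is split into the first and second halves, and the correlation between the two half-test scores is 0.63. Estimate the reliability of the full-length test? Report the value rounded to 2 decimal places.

Each half is half the length of the full test, so the full test is n = 2 times a half.
r_full = 2(0.63) / (1 + 0.63)
       = 1.2600 / 1.6300 = 0.7730

0.77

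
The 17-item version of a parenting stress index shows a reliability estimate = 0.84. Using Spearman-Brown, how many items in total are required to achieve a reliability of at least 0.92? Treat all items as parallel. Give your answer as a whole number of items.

38

n = [0.92 × 0.16] / [0.84 × 0.08]
n = 0.1472 / 0.0672 ≈ 2.1905
So the test needs 2.1905 × 17 ≈ 37.24 items; rounding up, 38.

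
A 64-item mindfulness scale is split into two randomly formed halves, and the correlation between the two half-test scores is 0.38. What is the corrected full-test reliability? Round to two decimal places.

The full test is twice the length of either half (n = 2).
r_full = 2r_hh / (1 + r_hh) = 2 × 0.38 / (1 + 0.38)
       = 0.7600 / 1.3800 = 0.5507

0.55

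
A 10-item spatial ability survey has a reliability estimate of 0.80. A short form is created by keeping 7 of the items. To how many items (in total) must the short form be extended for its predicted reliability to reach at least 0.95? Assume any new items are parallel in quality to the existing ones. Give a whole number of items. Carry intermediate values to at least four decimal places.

First, r for the 7-item form: n = 7/10 = 0.7000, so r_7 = 0.7000·0.80/(1 + (0.7000 − 1)·0.80) = 0.7368
Length factor from the short form to reach 0.95: n' = 0.95(1 − 0.7368) / [0.7368(1 − 0.95)] ≈ 6.7872
Total items = 6.7872 × 7 = 47.51, rounded up to 48.

48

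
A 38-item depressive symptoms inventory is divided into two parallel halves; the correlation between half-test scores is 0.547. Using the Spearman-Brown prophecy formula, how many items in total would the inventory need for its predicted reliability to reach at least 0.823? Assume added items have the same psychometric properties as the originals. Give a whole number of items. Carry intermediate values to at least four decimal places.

74

r_full = 2(0.547)/(1 + 0.547) = 0.7072
Solve Spearman-Brown for n: n = 0.823(1 − 0.7072) / [0.7072(1 − 0.823)] = 1.9251
Items = 1.9251 × 38 ≈ 73.15 → 74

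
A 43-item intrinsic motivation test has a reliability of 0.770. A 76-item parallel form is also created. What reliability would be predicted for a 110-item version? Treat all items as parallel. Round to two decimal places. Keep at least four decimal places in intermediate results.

0.90

The 76-item form is not needed; work directly from the 43-item form with n = 110/43 = 2.5581.
r_{110} = n·r / (1 + (n − 1)·r) = 1.9697 / 2.1997 ≈ 0.8954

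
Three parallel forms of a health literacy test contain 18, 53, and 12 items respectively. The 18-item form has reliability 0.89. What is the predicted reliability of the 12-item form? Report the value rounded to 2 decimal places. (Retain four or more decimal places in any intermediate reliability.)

0.84

The 53-item form is not needed; work directly from the 18-item form with n = 12/18 = 0.6667.
r_{12} = n·r / (1 + (n − 1)·r) = 0.5934 / 0.7034 ≈ 0.8436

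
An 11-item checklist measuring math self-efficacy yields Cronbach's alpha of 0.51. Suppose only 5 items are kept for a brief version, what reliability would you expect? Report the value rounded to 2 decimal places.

0.32

n = 5/11 = 0.4545
Apply the Spearman-Brown prophecy formula, r' = nr / [1 + (n − 1)r]:
r_new = (0.4545 × 0.51) / (1 + (0.4545 − 1) × 0.51)
     = 0.2318 / 0.7218 = 0.3211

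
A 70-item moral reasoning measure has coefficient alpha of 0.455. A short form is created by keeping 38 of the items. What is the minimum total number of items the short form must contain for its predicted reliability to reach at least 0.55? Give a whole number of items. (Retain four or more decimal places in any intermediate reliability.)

103

First, r for the 38-item form: n = 38/70 = 0.5429, so r_38 = 0.5429·0.455/(1 + (0.5429 − 1)·0.455) = 0.3119
Then solve for n' with r_old = 0.3119, r_target = 0.55: n' = 0.55(1 − 0.3119)/[0.3119(1 − 0.55)] = 2.6964
Total items = 2.6964 × 38 = 102.46, rounded up to 103.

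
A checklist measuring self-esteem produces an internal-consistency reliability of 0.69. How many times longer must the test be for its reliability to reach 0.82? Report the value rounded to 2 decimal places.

2.05

Rearranging the Spearman-Brown formula for n,
n = r*(1 − r) / [ r (1 − r*) ]
n = 0.82 × (1 − 0.69) / [ 0.69 × (1 − 0.82) ]
n = 0.2542 / 0.1242 ≈ 2.0467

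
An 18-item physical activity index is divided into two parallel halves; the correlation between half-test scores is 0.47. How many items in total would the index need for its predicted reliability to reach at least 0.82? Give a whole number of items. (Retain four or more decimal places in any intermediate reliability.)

r_full = 2(0.47)/(1 + 0.47) = 0.6395
n = r_tgt(1 − r_full) / [r_full(1 − r_tgt)] = 0.82 × 0.3605 / (0.6395 × 0.18) ≈ 2.5681
Items = 2.5681 × 18 ≈ 46.23 → 47

47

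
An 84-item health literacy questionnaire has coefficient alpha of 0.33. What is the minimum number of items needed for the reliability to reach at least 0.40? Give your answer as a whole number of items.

Spearman-Brown solved for the length factor n:
n = r_target (1 − r_old) / [ r_old (1 − r_target) ]
n = [0.40 × 0.67] / [0.33 × 0.60]
n = 0.2680 / 0.1980 ≈ 1.3535
1.3535 × 84 = 113.69 → 114 items

114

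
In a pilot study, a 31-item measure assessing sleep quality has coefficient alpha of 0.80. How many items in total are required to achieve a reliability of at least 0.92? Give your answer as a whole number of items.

Spearman-Brown solved for the length factor n:
n = r_target (1 − r_old) / [ r_old (1 − r_target) ]
n = 0.92(1 − 0.80) / [0.80(1 − 0.92)]
  = 0.1840 / 0.0640 = 2.8750
So the test needs 2.8750 × 31 ≈ 89.12 items; rounding up, 90.

90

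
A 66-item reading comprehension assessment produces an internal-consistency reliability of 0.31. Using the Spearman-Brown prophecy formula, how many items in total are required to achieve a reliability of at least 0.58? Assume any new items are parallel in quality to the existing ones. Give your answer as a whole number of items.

n = 0.58 × (1 − 0.31) / [ 0.31 × (1 − 0.58) ]
n = 0.4002 / 0.1302 ≈ 3.0737
So the test needs 3.0737 × 66 ≈ 202.86 items; rounding up, 203.

203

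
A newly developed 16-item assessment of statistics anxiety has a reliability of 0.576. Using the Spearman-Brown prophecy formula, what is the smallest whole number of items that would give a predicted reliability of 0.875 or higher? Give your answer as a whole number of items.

83

Spearman-Brown solved for the length factor n:
n = r*(1 − r) / [ r (1 − r*) ]
n = 0.875 × (1 − 0.576) / [ 0.576 × (1 − 0.875) ]
  = 0.371000 / 0.072000 = 5.1528
5.1528 × 16 = 82.44 → 83 items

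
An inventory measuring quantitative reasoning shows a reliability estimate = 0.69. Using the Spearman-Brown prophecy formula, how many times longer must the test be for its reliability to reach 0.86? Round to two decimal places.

2.76

n = [0.86 × 0.31] / [0.69 × 0.14]
n = 0.2666 / 0.0966 ≈ 2.7598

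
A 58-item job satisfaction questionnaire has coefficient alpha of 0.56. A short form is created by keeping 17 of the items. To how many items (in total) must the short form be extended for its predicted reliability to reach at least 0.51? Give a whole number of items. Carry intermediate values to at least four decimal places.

48

First, r for the 17-item form: n = 17/58 = 0.2931, so r_17 = 0.2931·0.56/(1 + (0.2931 − 1)·0.56) = 0.2717
Then solve for n' with r_old = 0.2717, r_target = 0.51: n' = 0.51(1 − 0.2717)/[0.2717(1 − 0.51)] = 2.7899
Items = 2.7899 × 17 ≈ 47.43 → 48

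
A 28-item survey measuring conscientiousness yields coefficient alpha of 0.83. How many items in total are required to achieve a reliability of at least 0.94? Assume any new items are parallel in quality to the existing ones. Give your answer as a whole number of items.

n = 0.94 × (1 − 0.83) / [ 0.83 × (1 − 0.94) ]
  = 0.1598 / 0.0498 = 3.2088
So the test needs 3.2088 × 28 ≈ 89.85 items; rounding up, 90.

90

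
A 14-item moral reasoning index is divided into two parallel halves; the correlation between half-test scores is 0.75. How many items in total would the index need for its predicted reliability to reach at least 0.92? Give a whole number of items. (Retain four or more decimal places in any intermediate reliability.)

27

r_full = 2(0.75)/(1 + 0.75) = 0.8571
Solve Spearman-Brown for n: n = 0.92(1 − 0.8571) / [0.8571(1 − 0.92)] = 1.9173
Items = 1.9173 × 14 ≈ 26.84 → 27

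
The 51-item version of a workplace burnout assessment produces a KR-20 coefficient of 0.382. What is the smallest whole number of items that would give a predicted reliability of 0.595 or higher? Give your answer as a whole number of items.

122

Spearman-Brown solved for the length factor n:
n = r*(1 − r) / [ r (1 − r*) ]
n = 0.595 × (1 − 0.382) / [ 0.382 × (1 − 0.595) ]
  = 0.367710 / 0.154710 = 2.3768
Items needed = n × 51 = 2.3768 × 51 ≈ 121.22 → round up to 122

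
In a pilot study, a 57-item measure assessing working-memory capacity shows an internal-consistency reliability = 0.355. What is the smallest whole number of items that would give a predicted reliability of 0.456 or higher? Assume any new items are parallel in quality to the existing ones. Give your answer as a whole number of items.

n = 0.456(1 − 0.355) / [0.355(1 − 0.456)]
  = 0.294120 / 0.193120 = 1.5230
1.5230 × 57 = 86.81 → 87 items

87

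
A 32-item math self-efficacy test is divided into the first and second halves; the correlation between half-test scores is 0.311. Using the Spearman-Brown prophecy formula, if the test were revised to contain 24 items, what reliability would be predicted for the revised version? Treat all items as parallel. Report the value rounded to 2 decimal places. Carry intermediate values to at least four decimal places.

0.40

Spearman-Brown correction (n = 2): r_full = 2·0.311/(1 + 0.311) = 0.4744
Then adjust to 24 items: n = 24/32 = 0.7500
r_new = n·r_full / (1 + (n − 1)·r_full) = 0.3558 / 0.8814 ≈ 0.4037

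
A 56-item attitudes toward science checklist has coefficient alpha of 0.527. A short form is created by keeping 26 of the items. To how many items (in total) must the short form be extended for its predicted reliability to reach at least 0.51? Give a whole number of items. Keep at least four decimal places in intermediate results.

First, r for the 26-item form: n = 26/56 = 0.4643, so r_26 = 0.4643·0.527/(1 + (0.4643 − 1)·0.527) = 0.3409
Then solve for n' with r_old = 0.3409, r_target = 0.51: n' = 0.51(1 − 0.3409)/[0.3409(1 − 0.51)] = 2.0123
Total items = 2.0123 × 26 = 52.32, rounded up to 53.

53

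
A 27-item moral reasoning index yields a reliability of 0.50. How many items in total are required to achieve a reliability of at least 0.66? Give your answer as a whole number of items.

53

n = 0.66 × (1 − 0.50) / [ 0.50 × (1 − 0.66) ]
n = 0.3300 / 0.1700 ≈ 1.9412
Items needed = n × 27 = 1.9412 × 27 ≈ 52.41 → round up to 53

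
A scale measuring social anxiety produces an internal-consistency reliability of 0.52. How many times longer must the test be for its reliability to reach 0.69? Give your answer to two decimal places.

Spearman-Brown solved for the length factor n:
n = r_target (1 − r_old) / [ r_old (1 − r_target) ]
n = 0.69 × (1 − 0.52) / [ 0.52 × (1 − 0.69) ]
n = 0.3312 / 0.1612 ≈ 2.0546

2.05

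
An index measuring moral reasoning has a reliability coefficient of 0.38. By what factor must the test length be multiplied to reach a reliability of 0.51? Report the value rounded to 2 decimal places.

Spearman-Brown solved for the length factor n:
n = r*(1 − r) / [ r (1 − r*) ]
n = 0.51(1 − 0.38) / [0.38(1 − 0.51)]
  = 0.3162 / 0.1862 = 1.6982

1.70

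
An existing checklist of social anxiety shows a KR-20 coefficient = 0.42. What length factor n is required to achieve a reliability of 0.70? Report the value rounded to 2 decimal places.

3.22

Invert Spearman-Brown to solve for n:
n = r_target (1 − r_old) / [ r_old (1 − r_target) ]
n = [0.70 × 0.58] / [0.42 × 0.30]
  = 0.4060 / 0.1260 = 3.2222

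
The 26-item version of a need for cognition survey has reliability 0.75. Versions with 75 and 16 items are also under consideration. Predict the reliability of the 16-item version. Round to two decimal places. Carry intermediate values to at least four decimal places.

0.65

The 75-item form is not needed; work directly from the 26-item form with n = 16/26 = 0.6154.
r_{16} = n·r / (1 + (n − 1)·r) = 0.4615 / 0.7115 ≈ 0.6486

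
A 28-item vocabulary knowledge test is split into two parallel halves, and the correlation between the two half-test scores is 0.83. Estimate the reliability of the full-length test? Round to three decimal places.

r_full = 2r_hh / (1 + r_hh) = 2 × 0.83 / (1 + 0.83)
       = 1.6600 / 1.8300 = 0.9071

0.907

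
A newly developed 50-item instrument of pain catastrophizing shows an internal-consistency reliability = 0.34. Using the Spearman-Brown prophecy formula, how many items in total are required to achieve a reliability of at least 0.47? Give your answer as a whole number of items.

Rearranging the Spearman-Brown formula for n,
n = r*(1 − r) / [ r (1 − r*) ]
n = [0.47 × 0.66] / [0.34 × 0.53]
n = 0.3102 / 0.1802 ≈ 1.7214
So the test needs 1.7214 × 50 ≈ 86.07 items; rounding up, 87.

87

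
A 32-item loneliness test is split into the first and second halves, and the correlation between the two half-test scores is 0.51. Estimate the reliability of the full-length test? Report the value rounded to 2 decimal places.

Each half is half the length of the full test, so the full test is n = 2 times a half.
r_full = 2(0.51) / (1 + 0.51)
       = 1.0200 / 1.5100 = 0.6755

0.68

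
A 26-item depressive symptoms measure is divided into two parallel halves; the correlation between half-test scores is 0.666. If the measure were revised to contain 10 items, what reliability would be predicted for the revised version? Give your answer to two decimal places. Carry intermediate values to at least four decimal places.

0.61

First correct the split-half correlation to full-test reliability: r_full = 2 × 0.666 / (1 + 0.666) ≈ 0.7995
Then adjust to 10 items: n = 10/26 = 0.3846
r_new = n·r_full / (1 + (n − 1)·r_full) = 0.3075 / 0.5080 ≈ 0.6053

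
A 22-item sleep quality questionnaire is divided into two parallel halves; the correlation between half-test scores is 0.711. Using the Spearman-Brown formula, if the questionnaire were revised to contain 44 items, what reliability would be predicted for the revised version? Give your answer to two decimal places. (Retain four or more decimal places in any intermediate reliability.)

Full-test reliability from the split-half r: r_full = 2(0.711)/(1 + 0.711) = 0.8311
Then adjust to 44 items: n = 44/22 = 2.0000
r_new = n·r_full / (1 + (n − 1)·r_full) = 1.6622 / 1.8311 ≈ 0.9078

0.91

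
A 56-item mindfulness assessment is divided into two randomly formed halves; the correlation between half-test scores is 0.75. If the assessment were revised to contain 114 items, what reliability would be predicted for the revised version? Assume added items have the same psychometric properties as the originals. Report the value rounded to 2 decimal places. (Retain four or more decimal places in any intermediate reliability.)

0.92

Full-test reliability from the split-half r: r_full = 2(0.75)/(1 + 0.75) = 0.8571
Length factor from 56 to 114 items: n = 114/56 = 2.0357
r_new = n·r_full / (1 + (n − 1)·r_full) = 1.7448 / 1.8877 ≈ 0.9243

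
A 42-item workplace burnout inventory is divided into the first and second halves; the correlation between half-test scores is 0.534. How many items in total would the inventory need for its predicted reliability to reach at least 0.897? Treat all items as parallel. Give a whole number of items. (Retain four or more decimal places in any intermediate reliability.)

Corrected full-test reliability: r_full = 2 × 0.534 / (1 + 0.534) ≈ 0.6962
n = r_tgt(1 − r_full) / [r_full(1 − r_tgt)] = 0.897 × 0.3038 / (0.6962 × 0.103) ≈ 3.8002
Required items = 3.8002 × 42 = 159.61, so 160 items.

160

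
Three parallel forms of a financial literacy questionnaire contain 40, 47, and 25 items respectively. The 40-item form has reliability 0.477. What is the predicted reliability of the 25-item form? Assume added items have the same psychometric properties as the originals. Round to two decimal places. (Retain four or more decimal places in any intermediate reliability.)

Only the ratio of lengths matters: n = 25/40 = 0.6250
r_{25} = n·r / (1 + (n − 1)·r) = 0.2981 / 0.8211 ≈ 0.3630

0.36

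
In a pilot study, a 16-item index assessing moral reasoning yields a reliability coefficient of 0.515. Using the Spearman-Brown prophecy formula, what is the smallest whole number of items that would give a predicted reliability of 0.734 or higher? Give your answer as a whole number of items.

n = 0.734(1 − 0.515) / [0.515(1 − 0.734)]
n = 0.355990 / 0.136990 ≈ 2.5987
So the test needs 2.5987 × 16 ≈ 41.58 items; rounding up, 42.

42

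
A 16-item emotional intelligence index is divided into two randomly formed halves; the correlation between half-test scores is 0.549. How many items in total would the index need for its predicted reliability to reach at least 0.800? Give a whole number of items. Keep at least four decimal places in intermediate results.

27

r_full = 2(0.549)/(1 + 0.549) = 0.7088
Solve Spearman-Brown for n: n = 0.800(1 − 0.7088) / [0.7088(1 − 0.800)] = 1.6433
Required items = 1.6433 × 16 = 26.29, so 27 items.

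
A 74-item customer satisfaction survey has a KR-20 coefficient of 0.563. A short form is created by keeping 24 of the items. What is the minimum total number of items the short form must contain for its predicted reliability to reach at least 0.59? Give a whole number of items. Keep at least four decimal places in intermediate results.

Short-form reliability: n = 24/74 = 0.3243; r_24 = n·r/(1+(n−1)r) ≈ 0.2947
Length factor from the short form to reach 0.59: n' = 0.59(1 − 0.2947) / [0.2947(1 − 0.59)] ≈ 3.4440
Total items = 3.4440 × 24 = 82.66, rounded up to 83.

83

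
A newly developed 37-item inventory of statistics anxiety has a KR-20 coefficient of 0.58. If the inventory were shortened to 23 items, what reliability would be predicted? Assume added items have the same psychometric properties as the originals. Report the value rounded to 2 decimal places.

Length ratio n = 23/37 = 0.6216
r_new = 0.6216·0.58 / [1 + (0.6216 − 1)·0.58]
     = 0.3605 / 0.7805 = 0.4619

0.46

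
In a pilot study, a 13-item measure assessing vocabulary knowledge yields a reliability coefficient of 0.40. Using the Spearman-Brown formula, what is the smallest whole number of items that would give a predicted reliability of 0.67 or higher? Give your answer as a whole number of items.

40

n = 0.67(1 − 0.40) / [0.40(1 − 0.67)]
n = 0.4020 / 0.1320 ≈ 3.0455
So the test needs 3.0455 × 13 ≈ 39.59 items; rounding up, 40.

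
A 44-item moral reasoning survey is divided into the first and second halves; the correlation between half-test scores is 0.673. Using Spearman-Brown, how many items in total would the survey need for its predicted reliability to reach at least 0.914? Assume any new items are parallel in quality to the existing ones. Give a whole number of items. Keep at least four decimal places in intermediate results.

114

r_full = 2(0.673)/(1 + 0.673) = 0.8045
n = r_tgt(1 − r_full) / [r_full(1 − r_tgt)] = 0.914 × 0.1955 / (0.8045 × 0.086) ≈ 2.5827
Items = 2.5827 × 44 ≈ 113.64 → 114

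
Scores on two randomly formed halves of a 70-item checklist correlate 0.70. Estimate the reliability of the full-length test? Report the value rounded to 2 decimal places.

0.82

Each half is half the length of the full test, so the full test is n = 2 times a half.
r_full = 2r_hh / (1 + r_hh) = 2 × 0.70 / (1 + 0.70)
       = 1.4000 / 1.7000 = 0.8235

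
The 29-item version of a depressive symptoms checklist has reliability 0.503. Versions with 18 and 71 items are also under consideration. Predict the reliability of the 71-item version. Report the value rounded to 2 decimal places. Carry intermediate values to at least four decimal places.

0.71

The 18-item form is not needed; work directly from the 29-item form with n = 71/29 = 2.4483.
r_{71} = n·r / (1 + (n − 1)·r) = 1.2315 / 1.7285 ≈ 0.7125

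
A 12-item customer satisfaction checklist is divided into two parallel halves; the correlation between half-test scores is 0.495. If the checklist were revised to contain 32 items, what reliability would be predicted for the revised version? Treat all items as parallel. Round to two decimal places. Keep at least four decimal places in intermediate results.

0.84

Full-test reliability from the split-half r: r_full = 2(0.495)/(1 + 0.495) = 0.6622
Length factor from 12 to 32 items: n = 32/12 = 2.6667
r_new = n·r_full / (1 + (n − 1)·r_full) = 1.7659 / 2.1037 ≈ 0.8394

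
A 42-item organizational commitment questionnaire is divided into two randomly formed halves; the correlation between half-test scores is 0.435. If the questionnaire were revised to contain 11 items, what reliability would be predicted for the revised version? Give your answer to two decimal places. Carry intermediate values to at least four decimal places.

First correct the split-half correlation to full-test reliability: r_full = 2 × 0.435 / (1 + 0.435) ≈ 0.6063
Then adjust to 11 items: n = 11/42 = 0.2619
r_new = n·r_full / (1 + (n − 1)·r_full) = 0.1588 / 0.5525 ≈ 0.2874

0.29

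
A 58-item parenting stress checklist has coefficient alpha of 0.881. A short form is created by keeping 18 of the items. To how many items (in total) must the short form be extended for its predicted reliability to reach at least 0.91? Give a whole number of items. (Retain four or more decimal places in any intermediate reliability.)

80

First, r for the 18-item form: n = 18/58 = 0.3103, so r_18 = 0.3103·0.881/(1 + (0.3103 − 1)·0.881) = 0.6967
Length factor from the short form to reach 0.91: n' = 0.91(1 − 0.6967) / [0.6967(1 − 0.91)] ≈ 4.4018
Total items = 4.4018 × 18 = 79.23, rounded up to 80.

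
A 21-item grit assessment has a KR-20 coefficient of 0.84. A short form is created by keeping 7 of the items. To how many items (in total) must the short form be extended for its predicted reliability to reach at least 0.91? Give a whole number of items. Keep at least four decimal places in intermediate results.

First, r for the 7-item form: n = 7/21 = 0.3333, so r_7 = 0.3333·0.84/(1 + (0.3333 − 1)·0.84) = 0.6363
Then solve for n' with r_old = 0.6363, r_target = 0.91: n' = 0.91(1 − 0.6363)/[0.6363(1 − 0.91)] = 5.7794
Items = 5.7794 × 7 ≈ 40.46 → 41

41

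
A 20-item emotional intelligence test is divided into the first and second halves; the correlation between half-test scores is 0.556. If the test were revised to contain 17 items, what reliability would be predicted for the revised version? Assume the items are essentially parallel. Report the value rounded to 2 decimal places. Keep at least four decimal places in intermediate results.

First correct the split-half correlation to full-test reliability: r_full = 2 × 0.556 / (1 + 0.556) ≈ 0.7147
Then adjust to 17 items: n = 17/20 = 0.8500
r_new = n·r_full / (1 + (n − 1)·r_full) = 0.6075 / 0.8928 ≈ 0.6804

0.68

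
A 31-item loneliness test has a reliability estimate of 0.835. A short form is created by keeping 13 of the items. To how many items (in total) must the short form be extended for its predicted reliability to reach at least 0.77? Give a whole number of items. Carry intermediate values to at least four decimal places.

Short-form reliability: n = 13/31 = 0.4194; r_13 = n·r/(1+(n−1)r) ≈ 0.6797
Length factor from the short form to reach 0.77: n' = 0.77(1 − 0.6797) / [0.6797(1 − 0.77)] ≈ 1.5776
Total items = 1.5776 × 13 = 20.51, rounded up to 21.

21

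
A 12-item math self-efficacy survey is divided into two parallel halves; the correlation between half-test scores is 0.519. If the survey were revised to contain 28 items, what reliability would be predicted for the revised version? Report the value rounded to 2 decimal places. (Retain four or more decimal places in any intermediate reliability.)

0.83

First correct the split-half correlation to full-test reliability: r_full = 2 × 0.519 / (1 + 0.519) ≈ 0.6833
Length factor from 12 to 28 items: n = 28/12 = 2.3333
r_new = n·r_full / (1 + (n − 1)·r_full) = 1.5943 / 1.9110 ≈ 0.8343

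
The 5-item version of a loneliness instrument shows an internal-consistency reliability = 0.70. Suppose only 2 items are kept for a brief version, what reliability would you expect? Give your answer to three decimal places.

0.483

The new length is 2/5 = 0.4 times the old.
r_new = 0.4·0.70 / [1 + (0.4 − 1)·0.70]
     = 0.2800 / 0.5800 = 0.4828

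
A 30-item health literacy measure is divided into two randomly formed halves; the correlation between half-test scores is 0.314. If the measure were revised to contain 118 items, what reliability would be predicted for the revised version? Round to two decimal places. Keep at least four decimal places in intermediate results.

0.78

Full-test reliability from the split-half r: r_full = 2(0.314)/(1 + 0.314) = 0.4779
Then adjust to 118 items: n = 118/30 = 3.9333
r_new = n·r_full / (1 + (n − 1)·r_full) = 1.8797 / 2.4018 ≈ 0.7826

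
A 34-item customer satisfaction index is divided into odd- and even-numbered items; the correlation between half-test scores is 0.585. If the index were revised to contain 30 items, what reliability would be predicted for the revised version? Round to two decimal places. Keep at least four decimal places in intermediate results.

Full-test reliability from the split-half r: r_full = 2(0.585)/(1 + 0.585) = 0.7382
Then adjust to 30 items: n = 30/34 = 0.8824
r_new = n·r_full / (1 + (n − 1)·r_full) = 0.6514 / 0.9132 ≈ 0.7133

0.71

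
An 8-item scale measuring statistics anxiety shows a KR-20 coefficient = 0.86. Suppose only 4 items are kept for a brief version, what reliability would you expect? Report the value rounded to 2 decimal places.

0.75

The new length is 4/8 = 0.5 times the old.
r_new = 0.5·0.86 / [1 + (0.5 − 1)·0.86]
r_new = 0.4300 / 0.5700 ≈ 0.7544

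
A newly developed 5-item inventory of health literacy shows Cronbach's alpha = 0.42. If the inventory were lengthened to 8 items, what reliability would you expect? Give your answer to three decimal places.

The new length is 8/5 = 1.6 times the old.
Apply the Spearman-Brown prophecy formula, r' = nr / [1 + (n − 1)r]:
r_new = (1.6 × 0.42) / (1 + (1.6 − 1) × 0.42)
r_new = 0.6720 / 1.2520 ≈ 0.5367

0.537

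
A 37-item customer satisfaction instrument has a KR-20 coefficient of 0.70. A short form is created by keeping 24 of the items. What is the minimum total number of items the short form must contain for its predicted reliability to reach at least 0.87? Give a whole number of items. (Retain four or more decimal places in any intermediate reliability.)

Short-form reliability: n = 24/37 = 0.6486; r_24 = n·r/(1+(n−1)r) ≈ 0.6021
Then solve for n' with r_old = 0.6021, r_target = 0.87: n' = 0.87(1 − 0.6021)/[0.6021(1 − 0.87)] = 4.4226
Items = 4.4226 × 24 ≈ 106.14 → 107

107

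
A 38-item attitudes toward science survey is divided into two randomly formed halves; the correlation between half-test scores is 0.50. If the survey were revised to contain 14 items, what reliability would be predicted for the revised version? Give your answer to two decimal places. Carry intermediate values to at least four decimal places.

0.42

Spearman-Brown correction (n = 2): r_full = 2·0.50/(1 + 0.50) = 0.6667
Then adjust to 14 items: n = 14/38 = 0.3684
r_new = n·r_full / (1 + (n − 1)·r_full) = 0.2456 / 0.5789 ≈ 0.4243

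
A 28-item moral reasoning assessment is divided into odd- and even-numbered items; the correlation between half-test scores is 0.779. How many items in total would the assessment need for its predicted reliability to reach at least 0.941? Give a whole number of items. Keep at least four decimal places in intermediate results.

Corrected full-test reliability: r_full = 2 × 0.779 / (1 + 0.779) ≈ 0.8758
n = r_tgt(1 − r_full) / [r_full(1 − r_tgt)] = 0.941 × 0.1242 / (0.8758 × 0.059) ≈ 2.2618
Required items = 2.2618 × 28 = 63.33, so 64 items.

64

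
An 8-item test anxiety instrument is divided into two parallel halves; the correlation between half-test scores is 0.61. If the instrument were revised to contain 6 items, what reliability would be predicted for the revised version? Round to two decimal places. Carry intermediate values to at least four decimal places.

0.70

Spearman-Brown correction (n = 2): r_full = 2·0.61/(1 + 0.61) = 0.7578
Length factor from 8 to 6 items: n = 6/8 = 0.7500
r_new = n·r_full / (1 + (n − 1)·r_full) = 0.5684 / 0.8105 ≈ 0.7013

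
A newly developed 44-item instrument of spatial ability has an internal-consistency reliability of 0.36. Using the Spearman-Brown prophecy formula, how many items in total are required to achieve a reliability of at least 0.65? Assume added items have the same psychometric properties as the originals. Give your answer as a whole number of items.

Rearranging the Spearman-Brown formula for n,
n = r_target (1 − r_old) / [ r_old (1 − r_target) ]
n = [0.65 × 0.64] / [0.36 × 0.35]
  = 0.4160 / 0.1260 = 3.3016
3.3016 × 44 = 145.27 → 146 items

146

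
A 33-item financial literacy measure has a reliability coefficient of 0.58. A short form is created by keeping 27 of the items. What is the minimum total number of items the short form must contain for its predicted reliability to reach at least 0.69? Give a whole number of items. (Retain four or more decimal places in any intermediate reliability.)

54

Short-form reliability: n = 27/33 = 0.8182; r_27 = n·r/(1+(n−1)r) ≈ 0.5305
Then solve for n' with r_old = 0.5305, r_target = 0.69: n' = 0.69(1 − 0.5305)/[0.5305(1 − 0.69)] = 1.9699
Items = 1.9699 × 27 ≈ 53.19 → 54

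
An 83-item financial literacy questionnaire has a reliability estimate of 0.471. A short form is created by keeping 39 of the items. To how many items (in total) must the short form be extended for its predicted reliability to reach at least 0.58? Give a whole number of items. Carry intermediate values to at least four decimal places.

129

Short-form reliability: n = 39/83 = 0.4699; r_39 = n·r/(1+(n−1)r) ≈ 0.2950
Then solve for n' with r_old = 0.2950, r_target = 0.58: n' = 0.58(1 − 0.2950)/[0.2950(1 − 0.58)] = 3.3002
Items = 3.3002 × 39 ≈ 128.71 → 129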